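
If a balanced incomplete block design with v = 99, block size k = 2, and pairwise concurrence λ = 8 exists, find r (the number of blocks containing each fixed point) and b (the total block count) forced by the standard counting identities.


Any 2-(v, k, λ) BIBD satisfies two necessary conditions:
  (i)  Each point sits in r blocks, and counting incidences through any fixed point gives r(k − 1) = λ(v − 1), so r = λ(v − 1)/(k − 1).
  (ii) Total incidences bk = vr, so b = vr/k.
Step 1: r = λ(v − 1)/(k − 1) = 8·(99 − 1)/(2 − 1) = 8·98/1 = 784/1 = 784.
Step 2: b = vr/k = 99·784/2 = 77616/2 = 38808.
Check integrality: r = 784 ∈ Z ✓, b = 38808 ∈ Z ✓.
(These identities are necessary conditions: they determine r and b for any design with these parameters, but do not by themselves prove that one exists.)

r = 784, b = 38808.


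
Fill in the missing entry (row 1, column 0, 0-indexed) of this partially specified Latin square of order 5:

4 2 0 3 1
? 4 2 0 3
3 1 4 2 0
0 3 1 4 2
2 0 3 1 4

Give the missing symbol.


Row 1 contains symbols [0, 2, 3, 4] — missing [1].
Column 0 contains symbols [0, 2, 3, 4] — missing [1].
The missing symbol must appear in both missing sets; intersection = [1].
Therefore the hidden value is 1.

Missing value = 1.


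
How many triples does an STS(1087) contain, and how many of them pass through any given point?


An STS(v) is a 2-(v, 3, 1) BIBD: block size k = 3, λ = 1.
Replication: r(k − 1) = λ(v − 1) ⇒ r·2 = 1087 − 1 = 1086 ⇒ r = 543.
Block count: bk = vr ⇒ b·3 = 1087·543 = 590241 ⇒ b = 196747.

r = 543, b = 196747.


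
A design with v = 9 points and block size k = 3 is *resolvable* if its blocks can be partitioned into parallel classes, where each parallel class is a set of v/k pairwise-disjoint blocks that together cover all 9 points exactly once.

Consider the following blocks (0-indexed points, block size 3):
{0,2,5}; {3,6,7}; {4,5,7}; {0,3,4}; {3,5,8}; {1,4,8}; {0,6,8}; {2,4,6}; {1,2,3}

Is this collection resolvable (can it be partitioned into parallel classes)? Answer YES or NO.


v = 9, block size k = 3, number of blocks = 9.
For resolvability, blocks must partition into parallel classes of size v/k = 3.
Total blocks must therefore be a multiple of 3: 9 = 3·3 + 0 ⇒ divisible ✓.
Consider block {0,3,4}. It intersects every other block in the collection, so no parallel class of size 3 can contain it.
Since every block must belong to some parallel class in a resolution, the collection cannot be partitioned into parallel classes.
Resolvable? NO.

NO


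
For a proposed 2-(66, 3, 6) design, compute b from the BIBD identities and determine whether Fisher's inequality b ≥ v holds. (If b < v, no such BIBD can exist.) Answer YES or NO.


r = λ(v − 1)/(k − 1) = 6·65/2 = 195.
b = vr/k = 66·195/3 = 4290.
Fisher's inequality: b ≥ v ⇔ 4290 ≥ 66? YES.

YES


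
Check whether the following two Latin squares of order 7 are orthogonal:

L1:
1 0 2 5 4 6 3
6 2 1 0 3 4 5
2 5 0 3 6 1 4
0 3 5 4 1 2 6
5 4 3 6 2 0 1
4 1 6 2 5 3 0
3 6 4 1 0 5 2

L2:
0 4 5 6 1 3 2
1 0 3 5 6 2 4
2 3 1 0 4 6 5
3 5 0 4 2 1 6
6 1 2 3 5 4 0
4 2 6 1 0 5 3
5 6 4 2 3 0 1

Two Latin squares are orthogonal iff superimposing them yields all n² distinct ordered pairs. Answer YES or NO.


Form the n² = 49 superimposed pairs (L1[i][j], L2[i][j]), row by row (rows and columns indexed from 0):
row 0: (1,0) (0,4) (2,5) (5,6) (4,1) (6,3) (3,2)
row 1: (6,1) (2,0) (1,3) (0,5) (3,6) (4,2) (5,4)
row 2: (2,2) (5,3) (0,1) (3,0) (6,4) (1,6) (4,5)
row 3: (0,3) (3,5) (5,0) (4,4) (1,2) (2,1) (6,6)
row 4: (5,6) (4,1) (3,2) (6,3) (2,5) (0,4) (1,0)
row 5: (4,4) (1,2) (6,6) (2,1) (5,0) (3,5) (0,3)
row 6: (3,5) (6,6) (4,4) (1,2) (0,3) (5,0) (2,1)
Orthogonality requires all 49 pairs distinct.
But the pair (5,6) repeats: cell (0,3) has L1 = 5, L2 = 6, and cell (4,0) has L1 = 5, L2 = 6.
A repeated pair means some other pair never occurs (only 28 distinct pairs out of 49), so the squares are not orthogonal.
Conclusion: NO.

NO


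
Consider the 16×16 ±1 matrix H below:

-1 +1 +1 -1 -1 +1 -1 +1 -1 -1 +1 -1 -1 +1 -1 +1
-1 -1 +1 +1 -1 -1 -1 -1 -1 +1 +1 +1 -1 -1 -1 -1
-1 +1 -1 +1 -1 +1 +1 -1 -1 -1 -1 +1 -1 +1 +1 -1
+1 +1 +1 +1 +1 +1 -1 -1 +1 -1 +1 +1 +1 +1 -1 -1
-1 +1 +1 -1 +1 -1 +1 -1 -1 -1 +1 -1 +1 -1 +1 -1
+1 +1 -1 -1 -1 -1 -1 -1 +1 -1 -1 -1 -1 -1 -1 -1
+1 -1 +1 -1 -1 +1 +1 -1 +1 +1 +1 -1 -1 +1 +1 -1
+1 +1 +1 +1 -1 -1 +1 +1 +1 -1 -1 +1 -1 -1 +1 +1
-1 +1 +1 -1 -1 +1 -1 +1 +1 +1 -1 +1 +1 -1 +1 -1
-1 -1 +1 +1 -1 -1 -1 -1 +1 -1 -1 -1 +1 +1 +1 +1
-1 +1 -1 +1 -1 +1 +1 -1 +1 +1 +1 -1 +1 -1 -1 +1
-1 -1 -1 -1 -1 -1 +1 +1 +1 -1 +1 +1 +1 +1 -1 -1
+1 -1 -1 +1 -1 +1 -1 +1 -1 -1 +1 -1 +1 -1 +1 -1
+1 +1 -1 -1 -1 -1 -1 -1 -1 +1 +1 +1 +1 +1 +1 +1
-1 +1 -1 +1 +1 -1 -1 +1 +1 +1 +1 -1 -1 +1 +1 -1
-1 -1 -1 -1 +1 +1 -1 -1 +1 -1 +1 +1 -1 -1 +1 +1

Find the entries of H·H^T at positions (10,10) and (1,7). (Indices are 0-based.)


Row 1 of H: [-1, -1, 1, 1, -1, -1, -1, -1, -1, 1, 1, 1, -1, -1, -1, -1].
Row 7 of H: [1, 1, 1, 1, -1, -1, 1, 1, 1, -1, -1, 1, -1, -1, 1, 1].
Row 10 of H: [-1, 1, -1, 1, -1, 1, 1, -1, 1, 1, 1, -1, 1, -1, -1, 1].
(H·H^T)[10][10] = Σ_j H[10][j]·H[10][j] = (-1)² + (1)² + (-1)² + (1)² + (-1)² + (1)² + (1)² + (-1)² + (1)² + (1)² + (1)² + (-1)² + (1)² + (-1)² + (-1)² + (1)² = 1 + 1 + 1 + 1 + 1 + 1 + 1 + 1 + 1 + 1 + 1 + 1 + 1 + 1 + 1 + 1 = 16.
(H·H^T)[1][7] = Σ_j H[1][j]·H[7][j] = (-1)·(1) + (-1)·(1) + (1)·(1) + (1)·(1) + (-1)·(-1) + (-1)·(-1) + (-1)·(1) + (-1)·(1) + (-1)·(1) + (1)·(-1) + (1)·(-1) + (1)·(1) + (-1)·(-1) + (-1)·(-1) + (-1)·(1) + (-1)·(1) = -1 + -1 + 1 + 1 + 1 + 1 + -1 + -1 + -1 + -1 + -1 + 1 + 1 + 1 + -1 + -1 = -2.
Rows 1 and 7 are not orthogonal (dot product = -2 ≠ 0), so H is not a Hadamard matrix.

(10,10) entry = 16; (1,7) entry = -2.


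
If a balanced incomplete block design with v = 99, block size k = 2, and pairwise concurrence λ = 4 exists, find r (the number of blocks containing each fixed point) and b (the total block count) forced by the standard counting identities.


Any 2-(v, k, λ) BIBD satisfies two necessary conditions:
  (i)  Each point sits in r blocks, and counting incidences through any fixed point gives r(k − 1) = λ(v − 1), so r = λ(v − 1)/(k − 1).
  (ii) Total incidences bk = vr, so b = vr/k.
Step 1: r = λ(v − 1)/(k − 1) = 4·(99 − 1)/(2 − 1) = 4·98/1 = 392/1 = 392.
Step 2: b = vr/k = 99·392/2 = 38808/2 = 19404.
Check integrality: r = 392 ∈ Z ✓, b = 19404 ∈ Z ✓.
(These identities are necessary conditions: they determine r and b for any design with these parameters, but do not by themselves prove that one exists.)

r = 392, b = 19404.


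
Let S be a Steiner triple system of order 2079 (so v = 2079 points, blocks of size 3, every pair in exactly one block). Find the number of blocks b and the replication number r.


An STS(v) is a 2-(v, 3, 1) BIBD: block size k = 3, λ = 1.
Replication: r(k − 1) = λ(v − 1) ⇒ r·2 = 2079 − 1 = 2078 ⇒ r = 1039.
Block count: b = v(v − 1)/6 = 2079·2078/6 = 4320162/6 = 720027.

r = 1039, b = 720027.


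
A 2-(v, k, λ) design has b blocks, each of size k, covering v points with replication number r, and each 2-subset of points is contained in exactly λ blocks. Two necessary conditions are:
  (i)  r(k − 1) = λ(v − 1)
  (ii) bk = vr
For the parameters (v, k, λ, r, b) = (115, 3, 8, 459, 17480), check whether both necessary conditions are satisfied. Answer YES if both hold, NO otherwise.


Condition (i): r(k − 1) = 459·2 = 918; λ(v − 1) = 8·114 = 912. Match? NO.
Condition (ii): bk = 17480·3 = 52440; vr = 115·459 = 52785. Match? NO.
Both conditions hold? NO.

NO


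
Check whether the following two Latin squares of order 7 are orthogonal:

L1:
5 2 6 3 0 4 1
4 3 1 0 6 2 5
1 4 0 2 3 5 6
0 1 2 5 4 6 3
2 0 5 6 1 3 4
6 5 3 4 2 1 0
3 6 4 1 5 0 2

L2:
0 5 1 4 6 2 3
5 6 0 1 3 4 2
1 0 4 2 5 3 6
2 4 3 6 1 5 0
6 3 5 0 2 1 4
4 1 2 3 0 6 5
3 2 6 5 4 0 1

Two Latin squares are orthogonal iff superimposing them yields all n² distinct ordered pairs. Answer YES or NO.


Form the n² = 49 superimposed pairs (L1[i][j], L2[i][j]), row by row (rows and columns indexed from 0):
row 0: (5,0) (2,5) (6,1) (3,4) (0,6) (4,2) (1,3)
row 1: (4,5) (3,6) (1,0) (0,1) (6,3) (2,4) (5,2)
row 2: (1,1) (4,0) (0,4) (2,2) (3,5) (5,3) (6,6)
row 3: (0,2) (1,4) (2,3) (5,6) (4,1) (6,5) (3,0)
row 4: (2,6) (0,3) (5,5) (6,0) (1,2) (3,1) (4,4)
row 5: (6,4) (5,1) (3,2) (4,3) (2,0) (1,6) (0,5)
row 6: (3,3) (6,2) (4,6) (1,5) (5,4) (0,0) (2,1)
Orthogonality requires all 49 pairs distinct.
Check by first coordinate: for each symbol s of L1, list the L2 entries in the n cells where L1 = s; they must all differ.
  L1 = 0: L2 entries (in reading order) 6, 1, 4, 2, 3, 5, 0 — all 7 distinct ✓
  L1 = 1: L2 entries (in reading order) 3, 0, 1, 4, 2, 6, 5 — all 7 distinct ✓
  L1 = 2: L2 entries (in reading order) 5, 4, 2, 3, 6, 0, 1 — all 7 distinct ✓
  L1 = 3: L2 entries (in reading order) 4, 6, 5, 0, 1, 2, 3 — all 7 distinct ✓
  L1 = 4: L2 entries (in reading order) 2, 5, 0, 1, 4, 3, 6 — all 7 distinct ✓
  L1 = 5: L2 entries (in reading order) 0, 2, 3, 6, 5, 1, 4 — all 7 distinct ✓
  L1 = 6: L2 entries (in reading order) 1, 3, 6, 5, 0, 4, 2 — all 7 distinct ✓
Every symbol of L1 meets every symbol of L2 exactly once, so all 49 pairs are distinct (49 of 49).
Conclusion: YES.

YES


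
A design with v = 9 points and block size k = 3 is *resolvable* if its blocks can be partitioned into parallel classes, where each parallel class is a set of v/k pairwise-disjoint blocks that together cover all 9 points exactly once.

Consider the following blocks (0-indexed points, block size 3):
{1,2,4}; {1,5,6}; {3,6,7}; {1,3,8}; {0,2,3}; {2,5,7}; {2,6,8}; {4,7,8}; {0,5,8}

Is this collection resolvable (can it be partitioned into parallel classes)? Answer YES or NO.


v = 9, block size k = 3, number of blocks = 9.
For resolvability, blocks must partition into parallel classes of size v/k = 3.
Total blocks must therefore be a multiple of 3: 9 = 3·3 + 0 ⇒ divisible ✓.
Consider block {1,3,8}. The only other block(s) in the collection disjoint from it are {2,5,7} — just 1 block(s). Any parallel class containing {1,3,8} would need 2 other blocks each disjoint from it, so no parallel class of size 3 can contain {1,3,8}.
Since every block must belong to some parallel class in a resolution, the collection cannot be partitioned into parallel classes.
Resolvable? NO.

NO


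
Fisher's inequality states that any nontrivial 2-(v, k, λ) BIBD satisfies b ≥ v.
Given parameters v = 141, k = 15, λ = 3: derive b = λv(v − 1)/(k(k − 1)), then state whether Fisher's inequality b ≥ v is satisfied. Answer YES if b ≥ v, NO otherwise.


b = λv(v − 1)/(k(k − 1)) = 3·141·140/(15·14) = 59220/210 = 282.
Compare with v = 141: b ≥ v, so Fisher's inequality holds.

YES


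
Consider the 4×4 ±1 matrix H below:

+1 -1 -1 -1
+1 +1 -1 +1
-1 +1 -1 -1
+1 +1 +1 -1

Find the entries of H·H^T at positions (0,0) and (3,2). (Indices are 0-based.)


Row 0 of H: [1, -1, -1, -1].
Row 2 of H: [-1, 1, -1, -1].
Row 3 of H: [1, 1, 1, -1].
(H·H^T)[0][0] = Σ_j H[0][j]·H[0][j] = (1)² + (-1)² + (-1)² + (-1)² = 1 + 1 + 1 + 1 = 4.
(H·H^T)[3][2] = Σ_j H[3][j]·H[2][j] = (1)·(-1) + (1)·(1) + (1)·(-1) + (-1)·(-1) = -1 + 1 + -1 + 1 = 0.
So rows 3 and 2 are orthogonal; the diagonal entry equals n = 4.

(0,0) entry = 4; (3,2) entry = 0.


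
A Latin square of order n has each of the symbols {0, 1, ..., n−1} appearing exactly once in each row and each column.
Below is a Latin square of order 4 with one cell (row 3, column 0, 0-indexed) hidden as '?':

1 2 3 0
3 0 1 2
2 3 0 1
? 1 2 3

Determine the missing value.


Row 3 contains symbols [1, 2, 3] — missing [0].
Column 0 contains symbols [1, 2, 3] — missing [0].
The missing symbol must appear in both missing sets; intersection = [0].
Therefore the hidden value is 0.

Missing value = 0.


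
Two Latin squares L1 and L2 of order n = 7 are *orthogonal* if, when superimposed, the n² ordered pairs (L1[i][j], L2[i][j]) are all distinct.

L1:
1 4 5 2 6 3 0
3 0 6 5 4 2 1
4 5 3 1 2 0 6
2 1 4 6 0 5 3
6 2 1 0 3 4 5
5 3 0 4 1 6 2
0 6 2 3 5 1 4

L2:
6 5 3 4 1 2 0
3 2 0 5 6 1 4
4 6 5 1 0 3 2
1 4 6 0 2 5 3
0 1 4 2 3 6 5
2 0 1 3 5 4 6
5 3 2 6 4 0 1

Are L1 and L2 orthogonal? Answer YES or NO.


Form the n² = 49 superimposed pairs (L1[i][j], L2[i][j]), row by row (rows and columns indexed from 0):
row 0: (1,6) (4,5) (5,3) (2,4) (6,1) (3,2) (0,0)
row 1: (3,3) (0,2) (6,0) (5,5) (4,6) (2,1) (1,4)
row 2: (4,4) (5,6) (3,5) (1,1) (2,0) (0,3) (6,2)
row 3: (2,1) (1,4) (4,6) (6,0) (0,2) (5,5) (3,3)
row 4: (6,0) (2,1) (1,4) (0,2) (3,3) (4,6) (5,5)
row 5: (5,2) (3,0) (0,1) (4,3) (1,5) (6,4) (2,6)
row 6: (0,5) (6,3) (2,2) (3,6) (5,4) (1,0) (4,1)
Orthogonality requires all 49 pairs distinct.
But the pair (2,1) repeats: cell (1,5) has L1 = 2, L2 = 1, and cell (3,0) has L1 = 2, L2 = 1.
A repeated pair means some other pair never occurs (only 35 distinct pairs out of 49), so the squares are not orthogonal.
Conclusion: NO.

NO


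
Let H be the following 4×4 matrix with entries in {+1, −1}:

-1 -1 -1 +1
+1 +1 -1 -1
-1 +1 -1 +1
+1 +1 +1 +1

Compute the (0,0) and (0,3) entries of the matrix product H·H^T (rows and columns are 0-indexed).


Row 0 of H: [-1, -1, -1, 1].
Row 3 of H: [1, 1, 1, 1].
(H·H^T)[0][0] = Σ_j H[0][j]·H[0][j] = (-1)² + (-1)² + (-1)² + (1)² = 1 + 1 + 1 + 1 = 4.
(H·H^T)[0][3] = Σ_j H[0][j]·H[3][j] = (-1)·(1) + (-1)·(1) + (-1)·(1) + (1)·(1) = -1 + -1 + -1 + 1 = -2.
Rows 0 and 3 are not orthogonal (dot product = -2 ≠ 0), so H is not a Hadamard matrix.

(0,0) entry = 4; (0,3) entry = -2.


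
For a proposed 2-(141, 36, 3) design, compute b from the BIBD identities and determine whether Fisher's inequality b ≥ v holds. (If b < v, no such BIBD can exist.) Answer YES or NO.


b = λv(v − 1)/(k(k − 1)) = 3·141·140/(36·35) = 59220/1260 = 47.
Compare with v = 141: b < v, so Fisher's inequality fails.

NO


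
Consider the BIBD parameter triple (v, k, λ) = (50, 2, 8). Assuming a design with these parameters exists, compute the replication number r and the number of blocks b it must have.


Any 2-(v, k, λ) BIBD satisfies two necessary conditions:
  (i)  Each point sits in r blocks, and counting incidences through any fixed point gives r(k − 1) = λ(v − 1), so r = λ(v − 1)/(k − 1).
  (ii) Total incidences bk = vr, so b = vr/k.
Step 1: r = λ(v − 1)/(k − 1) = 8·(50 − 1)/(2 − 1) = 8·49/1 = 392/1 = 392.
Step 2: b = vr/k = 50·392/2 = 19600/2 = 9800.
Check integrality: r = 392 ∈ Z ✓, b = 9800 ∈ Z ✓.
(These identities are necessary conditions: they determine r and b for any design with these parameters, but do not by themselves prove that one exists.)

r = 392, b = 9800.


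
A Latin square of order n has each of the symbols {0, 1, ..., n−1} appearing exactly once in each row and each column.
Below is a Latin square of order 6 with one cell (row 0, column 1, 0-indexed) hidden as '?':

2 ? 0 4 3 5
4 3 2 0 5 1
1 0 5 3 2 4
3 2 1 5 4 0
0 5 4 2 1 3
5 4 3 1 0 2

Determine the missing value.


Row 0 contains symbols [0, 2, 3, 4, 5] — missing [1].
Column 1 contains symbols [0, 2, 3, 4, 5] — missing [1].
The missing symbol must appear in both missing sets; intersection = [1].
Therefore the hidden value is 1.

Missing value = 1.


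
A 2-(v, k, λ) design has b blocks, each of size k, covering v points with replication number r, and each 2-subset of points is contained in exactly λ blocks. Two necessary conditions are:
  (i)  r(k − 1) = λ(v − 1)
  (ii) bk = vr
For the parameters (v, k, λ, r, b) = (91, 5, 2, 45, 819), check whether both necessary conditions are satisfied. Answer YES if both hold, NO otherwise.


Condition (i): r(k − 1) = 45·4 = 180; λ(v − 1) = 2·90 = 180. Match? YES.
Condition (ii): bk = 819·5 = 4095; vr = 91·45 = 4095. Match? YES.
Both conditions hold? YES.

YES


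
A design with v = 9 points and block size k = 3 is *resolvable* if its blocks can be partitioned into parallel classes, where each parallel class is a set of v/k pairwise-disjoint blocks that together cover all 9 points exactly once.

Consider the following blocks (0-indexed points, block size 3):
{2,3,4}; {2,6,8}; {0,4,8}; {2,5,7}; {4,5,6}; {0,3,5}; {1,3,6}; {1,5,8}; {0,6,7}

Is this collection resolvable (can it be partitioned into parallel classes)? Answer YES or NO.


v = 9, block size k = 3, number of blocks = 9.
For resolvability, blocks must partition into parallel classes of size v/k = 3.
Total blocks must therefore be a multiple of 3: 9 = 3·3 + 0 ⇒ divisible ✓.
Consider block {2,6,8}. The only other block(s) in the collection disjoint from it are {0,3,5} — just 1 block(s). Any parallel class containing {2,6,8} would need 2 other blocks each disjoint from it, so no parallel class of size 3 can contain {2,6,8}.
Since every block must belong to some parallel class in a resolution, the collection cannot be partitioned into parallel classes.
Resolvable? NO.

NO


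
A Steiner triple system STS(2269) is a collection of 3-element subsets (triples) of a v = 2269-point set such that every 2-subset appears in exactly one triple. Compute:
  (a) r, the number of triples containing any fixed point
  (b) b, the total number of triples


An STS(v) is a 2-(v, 3, 1) BIBD: block size k = 3, λ = 1.
Replication: r(k − 1) = λ(v − 1) ⇒ r·2 = 2269 − 1 = 2268 ⇒ r = 1134.
Block count: bk = vr ⇒ b·3 = 2269·1134 = 2573046 ⇒ b = 857682.
(Check via b = v(v − 1)/6 = 2269·2268/6 = 5146092/6 = 857682.)

r = 1134, b = 857682.


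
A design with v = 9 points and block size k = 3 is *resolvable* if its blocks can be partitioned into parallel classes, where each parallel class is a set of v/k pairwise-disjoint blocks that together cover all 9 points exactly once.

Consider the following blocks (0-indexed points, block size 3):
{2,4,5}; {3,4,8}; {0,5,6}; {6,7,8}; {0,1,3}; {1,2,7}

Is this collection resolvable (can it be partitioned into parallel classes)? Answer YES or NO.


v = 9, block size k = 3, number of blocks = 6.
For resolvability, blocks must partition into parallel classes of size v/k = 3.
Total blocks must therefore be a multiple of 3: 6 = 3·2 + 0 ⇒ divisible ✓.
Greedy packing gives 2 candidate class(es). Each should be a full parallel class (size 3, covers all 9 points).
  Class 1 (3 blocks): {2,4,5}; {6,7,8}; {0,1,3}. Points covered: [0, 1, 2, 3, 4, 5, 6, 7, 8].
  Class 2 (3 blocks): {3,4,8}; {0,5,6}; {1,2,7}. Points covered: [0, 1, 2, 3, 4, 5, 6, 7, 8].
All classes full (size 3)? YES. All classes cover every point? YES.
Resolvable? YES.

YES


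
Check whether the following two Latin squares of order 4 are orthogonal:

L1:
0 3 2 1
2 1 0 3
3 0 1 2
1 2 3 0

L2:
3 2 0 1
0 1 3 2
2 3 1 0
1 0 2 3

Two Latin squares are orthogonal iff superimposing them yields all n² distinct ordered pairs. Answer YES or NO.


Form the n² = 16 superimposed pairs (L1[i][j], L2[i][j]), row by row (rows and columns indexed from 0):
row 0: (0,3) (3,2) (2,0) (1,1)
row 1: (2,0) (1,1) (0,3) (3,2)
row 2: (3,2) (0,3) (1,1) (2,0)
row 3: (1,1) (2,0) (3,2) (0,3)
Orthogonality requires all 16 pairs distinct.
But the pair (2,0) repeats: cell (0,2) has L1 = 2, L2 = 0, and cell (1,0) has L1 = 2, L2 = 0.
A repeated pair means some other pair never occurs (only 4 distinct pairs out of 16), so the squares are not orthogonal.
Conclusion: NO.

NO


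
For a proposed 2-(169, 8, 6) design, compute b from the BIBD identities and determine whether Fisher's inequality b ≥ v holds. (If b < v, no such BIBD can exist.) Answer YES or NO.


r = λ(v − 1)/(k − 1) = 6·168/7 = 144.
b = vr/k = 169·144/8 = 3042.
Fisher's inequality: b ≥ v ⇔ 3042 ≥ 169? YES.

YES


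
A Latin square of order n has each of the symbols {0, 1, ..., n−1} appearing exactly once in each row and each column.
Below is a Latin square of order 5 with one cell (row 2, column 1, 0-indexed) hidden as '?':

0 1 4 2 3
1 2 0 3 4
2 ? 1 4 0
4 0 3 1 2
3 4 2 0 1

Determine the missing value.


Row 2 contains symbols [0, 1, 2, 4] — missing [3].
Column 1 contains symbols [0, 1, 2, 4] — missing [3].
The missing symbol must appear in both missing sets; intersection = [3].
Therefore the hidden value is 3.

Missing value = 3.


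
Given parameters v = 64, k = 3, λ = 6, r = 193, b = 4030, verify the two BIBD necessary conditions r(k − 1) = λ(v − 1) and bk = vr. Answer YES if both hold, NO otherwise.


Condition (i): r(k − 1) = 193·2 = 386; λ(v − 1) = 6·63 = 378. Match? NO.
Condition (ii): bk = 4030·3 = 12090; vr = 64·193 = 12352. Match? NO.
Both conditions hold? NO.

NO


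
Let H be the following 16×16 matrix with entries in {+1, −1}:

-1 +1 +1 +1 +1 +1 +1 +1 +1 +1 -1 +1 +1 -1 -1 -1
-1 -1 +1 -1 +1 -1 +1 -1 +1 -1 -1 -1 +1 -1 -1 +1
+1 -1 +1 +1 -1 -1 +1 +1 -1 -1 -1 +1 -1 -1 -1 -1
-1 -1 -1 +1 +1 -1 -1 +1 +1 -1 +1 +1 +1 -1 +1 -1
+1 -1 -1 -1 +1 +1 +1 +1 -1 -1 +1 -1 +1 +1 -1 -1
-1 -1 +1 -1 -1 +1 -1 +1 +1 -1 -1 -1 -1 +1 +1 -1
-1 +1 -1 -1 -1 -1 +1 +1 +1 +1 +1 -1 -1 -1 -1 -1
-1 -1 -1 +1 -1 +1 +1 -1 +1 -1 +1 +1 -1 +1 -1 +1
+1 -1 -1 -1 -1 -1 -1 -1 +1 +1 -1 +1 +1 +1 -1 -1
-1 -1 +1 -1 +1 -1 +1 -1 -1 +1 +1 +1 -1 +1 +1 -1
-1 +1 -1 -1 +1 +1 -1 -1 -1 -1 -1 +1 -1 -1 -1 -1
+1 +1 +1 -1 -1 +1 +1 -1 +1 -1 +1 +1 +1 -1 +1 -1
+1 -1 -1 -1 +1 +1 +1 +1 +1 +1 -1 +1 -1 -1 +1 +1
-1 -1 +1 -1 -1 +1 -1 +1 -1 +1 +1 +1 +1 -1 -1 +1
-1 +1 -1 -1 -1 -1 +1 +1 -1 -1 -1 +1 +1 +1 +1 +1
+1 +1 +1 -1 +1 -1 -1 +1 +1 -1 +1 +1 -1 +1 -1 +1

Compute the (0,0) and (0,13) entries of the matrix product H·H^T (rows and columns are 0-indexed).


Row 0 of H: [-1, 1, 1, 1, 1, 1, 1, 1, 1, 1, -1, 1, 1, -1, -1, -1].
Row 13 of H: [-1, -1, 1, -1, -1, 1, -1, 1, -1, 1, 1, 1, 1, -1, -1, 1].
(H·H^T)[0][0] = Σ_j H[0][j]·H[0][j] = (-1)² + (1)² + (1)² + (1)² + (1)² + (1)² + (1)² + (1)² + (1)² + (1)² + (-1)² + (1)² + (1)² + (-1)² + (-1)² + (-1)² = 1 + 1 + 1 + 1 + 1 + 1 + 1 + 1 + 1 + 1 + 1 + 1 + 1 + 1 + 1 + 1 = 16.
(H·H^T)[0][13] = Σ_j H[0][j]·H[13][j] = (-1)·(-1) + (1)·(-1) + (1)·(1) + (1)·(-1) + (1)·(-1) + (1)·(1) + (1)·(-1) + (1)·(1) + (1)·(-1) + (1)·(1) + (-1)·(1) + (1)·(1) + (1)·(1) + (-1)·(-1) + (-1)·(-1) + (-1)·(1) = 1 + -1 + 1 + -1 + -1 + 1 + -1 + 1 + -1 + 1 + -1 + 1 + 1 + 1 + 1 + -1 = 2.
Rows 0 and 13 are not orthogonal (dot product = 2 ≠ 0), so H is not a Hadamard matrix.

(0,0) entry = 16; (0,13) entry = 2.


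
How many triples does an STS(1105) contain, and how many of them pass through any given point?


An STS(v) is a 2-(v, 3, 1) BIBD: block size k = 3, λ = 1.
Replication: r(k − 1) = λ(v − 1) ⇒ r·2 = 1105 − 1 = 1104 ⇒ r = 552.
Block count: b = v(v − 1)/6 = 1105·1104/6 = 1219920/6 = 203320.
(Check via bk = vr: 203320·3 = 609960 = 1105·552 = 609960 ✓.)

r = 552, b = 203320.


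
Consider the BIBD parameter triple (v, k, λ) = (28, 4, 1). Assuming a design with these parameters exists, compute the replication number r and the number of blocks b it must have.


Any 2-(v, k, λ) BIBD satisfies two necessary conditions:
  (i)  Each point sits in r blocks, and counting incidences through any fixed point gives r(k − 1) = λ(v − 1), so r = λ(v − 1)/(k − 1).
  (ii) Total incidences bk = vr, so b = vr/k.
Step 1: r = λ(v − 1)/(k − 1) = 1·(28 − 1)/(4 − 1) = 1·27/3 = 27/3 = 9.
Step 2: b = vr/k = 28·9/4 = 252/4 = 63.
Check integrality: r = 9 ∈ Z ✓, b = 63 ∈ Z ✓.
(These identities are necessary conditions: they determine r and b for any design with these parameters, but do not by themselves prove that one exists.)

r = 9, b = 63.


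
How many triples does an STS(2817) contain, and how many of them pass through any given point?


An STS(v) is a 2-(v, 3, 1) BIBD: block size k = 3, λ = 1.
Replication: r(k − 1) = λ(v − 1) ⇒ r·2 = 2817 − 1 = 2816 ⇒ r = 1408.
Block count: bk = vr ⇒ b·3 = 2817·1408 = 3966336 ⇒ b = 1322112.

r = 1408, b = 1322112.


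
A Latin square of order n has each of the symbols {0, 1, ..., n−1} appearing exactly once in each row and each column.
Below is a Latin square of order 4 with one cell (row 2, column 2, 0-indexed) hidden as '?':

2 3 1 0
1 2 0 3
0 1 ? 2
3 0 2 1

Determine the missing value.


Row 2 contains symbols [0, 1, 2] — missing [3].
Column 2 contains symbols [0, 1, 2] — missing [3].
The missing symbol must appear in both missing sets; intersection = [3].
Therefore the hidden value is 3.

Missing value = 3.


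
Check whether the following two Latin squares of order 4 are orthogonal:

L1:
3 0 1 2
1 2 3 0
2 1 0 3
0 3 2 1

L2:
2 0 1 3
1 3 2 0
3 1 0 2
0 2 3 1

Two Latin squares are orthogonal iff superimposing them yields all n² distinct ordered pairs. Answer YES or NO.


Form the n² = 16 superimposed pairs (L1[i][j], L2[i][j]), row by row (rows and columns indexed from 0):
row 0: (3,2) (0,0) (1,1) (2,3)
row 1: (1,1) (2,3) (3,2) (0,0)
row 2: (2,3) (1,1) (0,0) (3,2)
row 3: (0,0) (3,2) (2,3) (1,1)
Orthogonality requires all 16 pairs distinct.
But the pair (1,1) repeats: cell (0,2) has L1 = 1, L2 = 1, and cell (1,0) has L1 = 1, L2 = 1.
A repeated pair means some other pair never occurs (only 4 distinct pairs out of 16), so the squares are not orthogonal.
Conclusion: NO.

NO


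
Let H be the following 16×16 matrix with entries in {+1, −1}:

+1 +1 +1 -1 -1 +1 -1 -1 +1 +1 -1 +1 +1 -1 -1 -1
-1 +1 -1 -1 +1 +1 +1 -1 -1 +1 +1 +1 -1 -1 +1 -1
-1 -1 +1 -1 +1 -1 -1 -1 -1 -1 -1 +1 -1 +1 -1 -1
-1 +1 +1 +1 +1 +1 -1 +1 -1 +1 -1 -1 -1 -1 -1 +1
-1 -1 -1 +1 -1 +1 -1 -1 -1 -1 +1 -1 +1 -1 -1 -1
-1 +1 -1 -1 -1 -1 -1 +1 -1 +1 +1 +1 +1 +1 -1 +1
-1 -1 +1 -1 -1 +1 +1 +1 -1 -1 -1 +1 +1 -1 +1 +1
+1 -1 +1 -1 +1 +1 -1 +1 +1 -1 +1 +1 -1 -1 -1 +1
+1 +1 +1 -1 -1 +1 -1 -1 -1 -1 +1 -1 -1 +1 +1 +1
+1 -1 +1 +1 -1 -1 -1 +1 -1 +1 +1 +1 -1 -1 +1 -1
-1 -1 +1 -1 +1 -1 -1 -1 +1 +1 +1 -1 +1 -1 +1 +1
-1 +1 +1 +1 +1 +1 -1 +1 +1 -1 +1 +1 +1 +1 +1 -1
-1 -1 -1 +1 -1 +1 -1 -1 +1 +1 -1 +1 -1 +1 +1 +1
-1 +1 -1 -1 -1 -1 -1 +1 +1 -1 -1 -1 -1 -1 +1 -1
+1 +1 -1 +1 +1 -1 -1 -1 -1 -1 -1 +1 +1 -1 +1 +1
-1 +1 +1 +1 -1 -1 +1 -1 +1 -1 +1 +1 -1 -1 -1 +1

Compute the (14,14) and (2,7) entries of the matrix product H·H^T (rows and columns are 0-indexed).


Row 2 of H: [-1, -1, 1, -1, 1, -1, -1, -1, -1, -1, -1, 1, -1, 1, -1, -1].
Row 7 of H: [1, -1, 1, -1, 1, 1, -1, 1, 1, -1, 1, 1, -1, -1, -1, 1].
Row 14 of H: [1, 1, -1, 1, 1, -1, -1, -1, -1, -1, -1, 1, 1, -1, 1, 1].
(H·H^T)[14][14] = Σ_j H[14][j]·H[14][j] = (1)² + (1)² + (-1)² + (1)² + (1)² + (-1)² + (-1)² + (-1)² + (-1)² + (-1)² + (-1)² + (1)² + (1)² + (-1)² + (1)² + (1)² = 1 + 1 + 1 + 1 + 1 + 1 + 1 + 1 + 1 + 1 + 1 + 1 + 1 + 1 + 1 + 1 = 16.
(H·H^T)[2][7] = Σ_j H[2][j]·H[7][j] = (-1)·(1) + (-1)·(-1) + (1)·(1) + (-1)·(-1) + (1)·(1) + (-1)·(1) + (-1)·(-1) + (-1)·(1) + (-1)·(1) + (-1)·(-1) + (-1)·(1) + (1)·(1) + (-1)·(-1) + (1)·(-1) + (-1)·(-1) + (-1)·(1) = -1 + 1 + 1 + 1 + 1 + -1 + 1 + -1 + -1 + 1 + -1 + 1 + 1 + -1 + 1 + -1 = 2.
Rows 2 and 7 are not orthogonal (dot product = 2 ≠ 0), so H is not a Hadamard matrix.

(14,14) entry = 16; (2,7) entry = 2.


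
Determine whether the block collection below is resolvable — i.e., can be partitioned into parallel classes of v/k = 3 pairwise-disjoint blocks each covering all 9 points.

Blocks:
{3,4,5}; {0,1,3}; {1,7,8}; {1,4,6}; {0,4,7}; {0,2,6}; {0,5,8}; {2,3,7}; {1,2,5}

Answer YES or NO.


v = 9, block size k = 3, number of blocks = 9.
For resolvability, blocks must partition into parallel classes of size v/k = 3.
Total blocks must therefore be a multiple of 3: 9 = 3·3 + 0 ⇒ divisible ✓.
Consider block {0,1,3}. It intersects every other block in the collection, so no parallel class of size 3 can contain it.
Since every block must belong to some parallel class in a resolution, the collection cannot be partitioned into parallel classes.
Resolvable? NO.

NO


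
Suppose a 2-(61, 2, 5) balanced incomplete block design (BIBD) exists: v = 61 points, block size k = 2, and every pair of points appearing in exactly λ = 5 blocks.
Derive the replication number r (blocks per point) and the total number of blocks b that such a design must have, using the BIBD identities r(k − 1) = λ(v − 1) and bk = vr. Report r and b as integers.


Any 2-(v, k, λ) BIBD satisfies two necessary conditions:
  (i)  Each point sits in r blocks, and counting incidences through any fixed point gives r(k − 1) = λ(v − 1), so r = λ(v − 1)/(k − 1).
  (ii) Total incidences bk = vr, so b = vr/k.
Step 1: r = λ(v − 1)/(k − 1) = 5·(61 − 1)/(2 − 1) = 5·60/1 = 300/1 = 300.
Step 2: b = vr/k = 61·300/2 = 18300/2 = 9150.
Check integrality: r = 300 ∈ Z ✓, b = 9150 ∈ Z ✓.
(These identities are necessary conditions: they determine r and b for any design with these parameters, but do not by themselves prove that one exists.)

r = 300, b = 9150.


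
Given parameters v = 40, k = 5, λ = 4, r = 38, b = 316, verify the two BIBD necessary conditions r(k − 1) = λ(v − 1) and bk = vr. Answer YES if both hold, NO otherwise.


Condition (i): r(k − 1) = 38·4 = 152; λ(v − 1) = 4·39 = 156. Match? NO.
Condition (ii): bk = 316·5 = 1580; vr = 40·38 = 1520. Match? NO.
Both conditions hold? NO.

NO


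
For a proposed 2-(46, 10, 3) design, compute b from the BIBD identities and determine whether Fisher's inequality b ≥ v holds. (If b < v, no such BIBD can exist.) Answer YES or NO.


b = λv(v − 1)/(k(k − 1)) = 3·46·45/(10·9) = 6210/90 = 69.
Compare with v = 46: b ≥ v, so Fisher's inequality holds.

YES


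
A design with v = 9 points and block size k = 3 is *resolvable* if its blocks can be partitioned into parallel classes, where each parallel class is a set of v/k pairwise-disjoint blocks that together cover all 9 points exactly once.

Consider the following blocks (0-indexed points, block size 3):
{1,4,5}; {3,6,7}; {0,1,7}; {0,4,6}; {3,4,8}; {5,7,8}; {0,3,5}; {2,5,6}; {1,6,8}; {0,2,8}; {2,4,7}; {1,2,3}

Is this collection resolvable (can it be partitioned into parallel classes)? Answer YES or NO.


v = 9, block size k = 3, number of blocks = 12.
For resolvability, blocks must partition into parallel classes of size v/k = 3.
Total blocks must therefore be a multiple of 3: 12 = 3·4 + 0 ⇒ divisible ✓.
Greedy packing gives 4 candidate class(es). Each should be a full parallel class (size 3, covers all 9 points).
  Class 1 (3 blocks): {1,4,5}; {3,6,7}; {0,2,8}. Points covered: [0, 1, 2, 3, 4, 5, 6, 7, 8].
  Class 2 (3 blocks): {0,1,7}; {3,4,8}; {2,5,6}. Points covered: [0, 1, 2, 3, 4, 5, 6, 7, 8].
  Class 3 (3 blocks): {0,4,6}; {5,7,8}; {1,2,3}. Points covered: [0, 1, 2, 3, 4, 5, 6, 7, 8].
  Class 4 (3 blocks): {0,3,5}; {1,6,8}; {2,4,7}. Points covered: [0, 1, 2, 3, 4, 5, 6, 7, 8].
All classes full (size 3)? YES. All classes cover every point? YES.
Resolvable? YES.

YES


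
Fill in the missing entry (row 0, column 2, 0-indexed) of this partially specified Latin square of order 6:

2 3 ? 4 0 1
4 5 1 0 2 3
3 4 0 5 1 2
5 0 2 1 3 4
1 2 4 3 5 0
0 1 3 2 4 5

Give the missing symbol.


Row 0 contains symbols [0, 1, 2, 3, 4] — missing [5].
Column 2 contains symbols [0, 1, 2, 3, 4] — missing [5].
The missing symbol must appear in both missing sets; intersection = [5].
Therefore the hidden value is 5.

Missing value = 5.


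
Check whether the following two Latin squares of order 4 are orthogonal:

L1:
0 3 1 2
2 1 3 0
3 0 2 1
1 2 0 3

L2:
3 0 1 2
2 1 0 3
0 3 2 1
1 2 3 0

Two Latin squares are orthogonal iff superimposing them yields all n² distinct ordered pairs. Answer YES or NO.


Form the n² = 16 superimposed pairs (L1[i][j], L2[i][j]), row by row (rows and columns indexed from 0):
row 0: (0,3) (3,0) (1,1) (2,2)
row 1: (2,2) (1,1) (3,0) (0,3)
row 2: (3,0) (0,3) (2,2) (1,1)
row 3: (1,1) (2,2) (0,3) (3,0)
Orthogonality requires all 16 pairs distinct.
But the pair (2,2) repeats: cell (0,3) has L1 = 2, L2 = 2, and cell (1,0) has L1 = 2, L2 = 2.
A repeated pair means some other pair never occurs (only 4 distinct pairs out of 16), so the squares are not orthogonal.
Conclusion: NO.

NO


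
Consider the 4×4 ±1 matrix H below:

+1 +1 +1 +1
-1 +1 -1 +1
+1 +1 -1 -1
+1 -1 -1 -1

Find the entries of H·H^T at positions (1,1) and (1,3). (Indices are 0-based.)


Row 1 of H: [-1, 1, -1, 1].
Row 3 of H: [1, -1, -1, -1].
(H·H^T)[1][1] = Σ_j H[1][j]·H[1][j] = (-1)² + (1)² + (-1)² + (1)² = 1 + 1 + 1 + 1 = 4.
(H·H^T)[1][3] = Σ_j H[1][j]·H[3][j] = (-1)·(1) + (1)·(-1) + (-1)·(-1) + (1)·(-1) = -1 + -1 + 1 + -1 = -2.
Rows 1 and 3 are not orthogonal (dot product = -2 ≠ 0), so H is not a Hadamard matrix.

(1,1) entry = 4; (1,3) entry = -2.


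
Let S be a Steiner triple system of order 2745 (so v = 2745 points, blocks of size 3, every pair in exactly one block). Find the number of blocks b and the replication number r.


An STS(v) is a 2-(v, 3, 1) BIBD: block size k = 3, λ = 1.
Replication: r(k − 1) = λ(v − 1) ⇒ r·2 = 2745 − 1 = 2744 ⇒ r = 1372.
Block count: bk = vr ⇒ b·3 = 2745·1372 = 3766140 ⇒ b = 1255380.
(Check via b = v(v − 1)/6 = 2745·2744/6 = 7532280/6 = 1255380.)

r = 1372, b = 1255380.


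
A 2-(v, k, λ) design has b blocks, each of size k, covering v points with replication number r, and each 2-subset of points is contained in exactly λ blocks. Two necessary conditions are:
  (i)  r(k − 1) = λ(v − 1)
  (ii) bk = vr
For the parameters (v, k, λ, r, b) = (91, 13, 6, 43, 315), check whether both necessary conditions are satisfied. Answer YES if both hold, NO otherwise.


Condition (i): r(k − 1) = 43·12 = 516; λ(v − 1) = 6·90 = 540. Match? NO.
Condition (ii): bk = 315·13 = 4095; vr = 91·43 = 3913. Match? NO.
Both conditions hold? NO.

NO


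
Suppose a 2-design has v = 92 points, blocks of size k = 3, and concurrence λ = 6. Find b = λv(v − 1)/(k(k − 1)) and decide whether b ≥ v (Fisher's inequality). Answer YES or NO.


b = λv(v − 1)/(k(k − 1)) = 6·92·91/(3·2) = 50232/6 = 8372.
Compare with v = 92: b ≥ v, so Fisher's inequality holds.

YES


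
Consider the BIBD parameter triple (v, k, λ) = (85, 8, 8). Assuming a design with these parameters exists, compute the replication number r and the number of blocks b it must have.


Any 2-(v, k, λ) BIBD satisfies two necessary conditions:
  (i)  Each point sits in r blocks, and counting incidences through any fixed point gives r(k − 1) = λ(v − 1), so r = λ(v − 1)/(k − 1).
  (ii) Total incidences bk = vr, so b = vr/k.
Step 1: r = λ(v − 1)/(k − 1) = 8·(85 − 1)/(8 − 1) = 8·84/7 = 672/7 = 96.
Step 2: b = vr/k = 85·96/8 = 8160/8 = 1020.
Check integrality: r = 96 ∈ Z ✓, b = 1020 ∈ Z ✓.
(These identities are necessary conditions: they determine r and b for any design with these parameters, but do not by themselves prove that one exists.)

r = 96, b = 1020.


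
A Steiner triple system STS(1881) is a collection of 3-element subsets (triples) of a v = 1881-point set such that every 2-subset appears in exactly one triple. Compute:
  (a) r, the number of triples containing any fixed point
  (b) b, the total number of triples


An STS(v) is a 2-(v, 3, 1) BIBD: block size k = 3, λ = 1.
Replication: r(k − 1) = λ(v − 1) ⇒ r·2 = 1881 − 1 = 1880 ⇒ r = 940.
Block count: b = v(v − 1)/6 = 1881·1880/6 = 3536280/6 = 589380.

r = 940, b = 589380.


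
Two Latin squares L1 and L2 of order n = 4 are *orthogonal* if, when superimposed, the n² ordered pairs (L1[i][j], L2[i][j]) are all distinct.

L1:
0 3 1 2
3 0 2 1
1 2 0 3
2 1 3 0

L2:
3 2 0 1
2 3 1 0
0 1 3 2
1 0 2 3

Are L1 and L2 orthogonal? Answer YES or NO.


Form the n² = 16 superimposed pairs (L1[i][j], L2[i][j]), row by row (rows and columns indexed from 0):
row 0: (0,3) (3,2) (1,0) (2,1)
row 1: (3,2) (0,3) (2,1) (1,0)
row 2: (1,0) (2,1) (0,3) (3,2)
row 3: (2,1) (1,0) (3,2) (0,3)
Orthogonality requires all 16 pairs distinct.
But the pair (3,2) repeats: cell (0,1) has L1 = 3, L2 = 2, and cell (1,0) has L1 = 3, L2 = 2.
A repeated pair means some other pair never occurs (only 4 distinct pairs out of 16), so the squares are not orthogonal.
Conclusion: NO.

NO


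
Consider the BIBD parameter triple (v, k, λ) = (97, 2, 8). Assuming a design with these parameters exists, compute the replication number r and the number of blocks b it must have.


Any 2-(v, k, λ) BIBD satisfies two necessary conditions:
  (i)  Each point sits in r blocks, and counting incidences through any fixed point gives r(k − 1) = λ(v − 1), so r = λ(v − 1)/(k − 1).
  (ii) Total incidences bk = vr, so b = vr/k.
Step 1: r = λ(v − 1)/(k − 1) = 8·(97 − 1)/(2 − 1) = 8·96/1 = 768/1 = 768.
Step 2: b = vr/k = 97·768/2 = 74496/2 = 37248.
Check integrality: r = 768 ∈ Z ✓, b = 37248 ∈ Z ✓.
(These identities are necessary conditions: they determine r and b for any design with these parameters, but do not by themselves prove that one exists.)

r = 768, b = 37248.


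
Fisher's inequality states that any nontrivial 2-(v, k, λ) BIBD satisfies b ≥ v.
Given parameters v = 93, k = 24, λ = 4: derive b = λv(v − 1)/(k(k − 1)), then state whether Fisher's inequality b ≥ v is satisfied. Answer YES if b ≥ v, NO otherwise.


r = λ(v − 1)/(k − 1) = 4·92/23 = 16.
b = vr/k = 93·16/24 = 62.
Fisher's inequality: b ≥ v ⇔ 62 ≥ 93? NO.

NO


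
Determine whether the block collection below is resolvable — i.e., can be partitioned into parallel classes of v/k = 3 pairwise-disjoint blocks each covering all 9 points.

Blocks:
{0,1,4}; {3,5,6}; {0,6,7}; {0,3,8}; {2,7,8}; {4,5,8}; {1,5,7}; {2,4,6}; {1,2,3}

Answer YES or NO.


v = 9, block size k = 3, number of blocks = 9.
For resolvability, blocks must partition into parallel classes of size v/k = 3.
Total blocks must therefore be a multiple of 3: 9 = 3·3 + 0 ⇒ divisible ✓.
Greedy packing gives 3 candidate class(es). Each should be a full parallel class (size 3, covers all 9 points).
  Class 1 (3 blocks): {0,1,4}; {3,5,6}; {2,7,8}. Points covered: [0, 1, 2, 3, 4, 5, 6, 7, 8].
  Class 2 (3 blocks): {0,6,7}; {4,5,8}; {1,2,3}. Points covered: [0, 1, 2, 3, 4, 5, 6, 7, 8].
  Class 3 (3 blocks): {0,3,8}; {1,5,7}; {2,4,6}. Points covered: [0, 1, 2, 3, 4, 5, 6, 7, 8].
All classes full (size 3)? YES. All classes cover every point? YES.
Resolvable? YES.

YES


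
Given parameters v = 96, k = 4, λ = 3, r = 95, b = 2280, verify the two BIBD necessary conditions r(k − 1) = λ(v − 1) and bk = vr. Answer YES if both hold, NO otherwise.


Condition (i): r(k − 1) = 95·3 = 285; λ(v − 1) = 3·95 = 285. Match? YES.
Condition (ii): bk = 2280·4 = 9120; vr = 96·95 = 9120. Match? YES.
Both conditions hold? YES.

YES


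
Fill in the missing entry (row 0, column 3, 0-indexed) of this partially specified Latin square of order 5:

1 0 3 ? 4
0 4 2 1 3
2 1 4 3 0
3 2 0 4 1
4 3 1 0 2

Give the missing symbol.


Row 0 contains symbols [0, 1, 3, 4] — missing [2].
Column 3 contains symbols [0, 1, 3, 4] — missing [2].
The missing symbol must appear in both missing sets; intersection = [2].
Therefore the hidden value is 2.

Missing value = 2.


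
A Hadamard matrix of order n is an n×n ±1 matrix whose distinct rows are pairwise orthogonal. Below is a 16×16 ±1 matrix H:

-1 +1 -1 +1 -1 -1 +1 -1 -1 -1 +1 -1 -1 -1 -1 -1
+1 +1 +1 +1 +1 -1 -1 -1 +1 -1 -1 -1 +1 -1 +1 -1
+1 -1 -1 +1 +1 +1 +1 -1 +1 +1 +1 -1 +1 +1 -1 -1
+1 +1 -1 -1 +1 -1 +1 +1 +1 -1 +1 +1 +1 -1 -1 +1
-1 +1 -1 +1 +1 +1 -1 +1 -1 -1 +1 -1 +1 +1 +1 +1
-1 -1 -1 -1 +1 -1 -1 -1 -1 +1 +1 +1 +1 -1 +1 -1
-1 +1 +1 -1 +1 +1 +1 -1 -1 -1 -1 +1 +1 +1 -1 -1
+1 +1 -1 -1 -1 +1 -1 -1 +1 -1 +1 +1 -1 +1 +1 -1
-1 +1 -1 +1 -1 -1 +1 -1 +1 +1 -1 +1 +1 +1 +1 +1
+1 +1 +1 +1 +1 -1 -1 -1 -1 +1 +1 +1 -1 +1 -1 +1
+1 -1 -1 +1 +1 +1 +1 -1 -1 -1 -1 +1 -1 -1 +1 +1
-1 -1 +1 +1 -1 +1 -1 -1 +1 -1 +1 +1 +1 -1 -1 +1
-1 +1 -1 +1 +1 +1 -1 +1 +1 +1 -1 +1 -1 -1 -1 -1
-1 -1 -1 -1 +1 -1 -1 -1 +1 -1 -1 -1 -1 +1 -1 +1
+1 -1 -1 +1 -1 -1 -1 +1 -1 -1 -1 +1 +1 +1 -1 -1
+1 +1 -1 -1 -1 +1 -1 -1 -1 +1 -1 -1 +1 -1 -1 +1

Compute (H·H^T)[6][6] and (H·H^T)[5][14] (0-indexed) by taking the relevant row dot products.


Row 5 of H: [-1, -1, -1, -1, 1, -1, -1, -1, -1, 1, 1, 1, 1, -1, 1, -1].
Row 6 of H: [-1, 1, 1, -1, 1, 1, 1, -1, -1, -1, -1, 1, 1, 1, -1, -1].
Row 14 of H: [1, -1, -1, 1, -1, -1, -1, 1, -1, -1, -1, 1, 1, 1, -1, -1].
(H·H^T)[6][6] = Σ_j H[6][j]·H[6][j] = (-1)² + (1)² + (1)² + (-1)² + (1)² + (1)² + (1)² + (-1)² + (-1)² + (-1)² + (-1)² + (1)² + (1)² + (1)² + (-1)² + (-1)² = 1 + 1 + 1 + 1 + 1 + 1 + 1 + 1 + 1 + 1 + 1 + 1 + 1 + 1 + 1 + 1 = 16.
(H·H^T)[5][14] = Σ_j H[5][j]·H[14][j] = (-1)·(1) + (-1)·(-1) + (-1)·(-1) + (-1)·(1) + (1)·(-1) + (-1)·(-1) + (-1)·(-1) + (-1)·(1) + (-1)·(-1) + (1)·(-1) + (1)·(-1) + (1)·(1) + (1)·(1) + (-1)·(1) + (1)·(-1) + (-1)·(-1) = -1 + 1 + 1 + -1 + -1 + 1 + 1 + -1 + 1 + -1 + -1 + 1 + 1 + -1 + -1 + 1 = 0.
So rows 5 and 14 are orthogonal; the diagonal entry equals n = 16.

(6,6) entry = 16; (5,14) entry = 0.
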